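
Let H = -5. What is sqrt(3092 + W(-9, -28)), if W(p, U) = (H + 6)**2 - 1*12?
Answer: sqrt(3081) ≈ 55.507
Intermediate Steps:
W(p, U) = -11 (W(p, U) = (-5 + 6)**2 - 1*12 = 1**2 - 12 = 1 - 12 = -11)
sqrt(3092 + W(-9, -28)) = sqrt(3092 - 11) = sqrt(3081)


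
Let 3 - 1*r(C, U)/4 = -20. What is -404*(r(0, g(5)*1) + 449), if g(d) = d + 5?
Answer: -218564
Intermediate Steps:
g(d) = 5 + d
r(C, U) = 92 (r(C, U) = 12 - 4*(-20) = 12 + 80 = 92)
-404*(r(0, g(5)*1) + 449) = -404*(92 + 449) = -404*541 = -218564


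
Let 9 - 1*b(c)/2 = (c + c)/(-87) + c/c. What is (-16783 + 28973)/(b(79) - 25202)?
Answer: -530265/1095433 ≈ -0.48407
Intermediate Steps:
b(c) = 16 + 4*c/87 (b(c) = 18 - 2*((c + c)/(-87) + c/c) = 18 - 2*((2*c)*(-1/87) + 1) = 18 - 2*(-2*c/87 + 1) = 18 - 2*(1 - 2*c/87) = 18 + (-2 + 4*c/87) = 16 + 4*c/87)
(-16783 + 28973)/(b(79) - 25202) = (-16783 + 28973)/((16 + (4/87)*79) - 25202) = 12190/((16 + 316/87) - 25202) = 12190/(1708/87 - 25202) = 12190/(-2190866/87) = 12190*(-87/2190866) = -530265/1095433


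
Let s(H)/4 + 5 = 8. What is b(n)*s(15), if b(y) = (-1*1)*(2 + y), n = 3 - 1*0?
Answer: -60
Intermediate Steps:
n = 3 (n = 3 + 0 = 3)
s(H) = 12 (s(H) = -20 + 4*8 = -20 + 32 = 12)
b(y) = -2 - y (b(y) = -(2 + y) = -2 - y)
b(n)*s(15) = (-2 - 1*3)*12 = (-2 - 3)*12 = -5*12 = -60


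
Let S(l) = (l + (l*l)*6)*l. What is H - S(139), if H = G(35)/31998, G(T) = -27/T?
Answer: -6022623295859/373310 ≈ -1.6133e+7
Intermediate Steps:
S(l) = l*(l + 6*l**2) (S(l) = (l + l**2*6)*l = (l + 6*l**2)*l = l*(l + 6*l**2))
H = -9/373310 (H = -27/35/31998 = -27*1/35*(1/31998) = -27/35*1/31998 = -9/373310 ≈ -2.4109e-5)
H - S(139) = -9/373310 - 139**2*(1 + 6*139) = -9/373310 - 19321*(1 + 834) = -9/373310 - 19321*835 = -9/373310 - 1*16133035 = -9/373310 - 16133035 = -6022623295859/373310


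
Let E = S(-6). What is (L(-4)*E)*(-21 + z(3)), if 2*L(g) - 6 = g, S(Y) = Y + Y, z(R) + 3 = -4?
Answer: 336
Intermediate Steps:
z(R) = -7 (z(R) = -3 - 4 = -7)
S(Y) = 2*Y
E = -12 (E = 2*(-6) = -12)
L(g) = 3 + g/2
(L(-4)*E)*(-21 + z(3)) = ((3 + (½)*(-4))*(-12))*(-21 - 7) = ((3 - 2)*(-12))*(-28) = (1*(-12))*(-28) = -12*(-28) = 336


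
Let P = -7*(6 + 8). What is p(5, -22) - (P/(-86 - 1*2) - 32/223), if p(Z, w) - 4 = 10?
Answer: 127849/9812 ≈ 13.030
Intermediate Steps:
p(Z, w) = 14 (p(Z, w) = 4 + 10 = 14)
P = -98 (P = -7*14 = -98)
p(5, -22) - (P/(-86 - 1*2) - 32/223) = 14 - (-98/(-86 - 1*2) - 32/223) = 14 - (-98/(-86 - 2) - 32*1/223) = 14 - (-98/(-88) - 32/223) = 14 - (-98*(-1/88) - 32/223) = 14 - (49/44 - 32/223) = 14 - 1*9519/9812 = 14 - 9519/9812 = 127849/9812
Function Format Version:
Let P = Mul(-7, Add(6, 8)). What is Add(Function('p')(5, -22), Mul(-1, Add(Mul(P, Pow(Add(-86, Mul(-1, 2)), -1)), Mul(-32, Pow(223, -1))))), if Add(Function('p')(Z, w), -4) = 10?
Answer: Rational(127849, 9812) ≈ 13.030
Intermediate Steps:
Function('p')(Z, w) = 14 (Function('p')(Z, w) = Add(4, 10) = 14)
P = -98 (P = Mul(-7, 14) = -98)
Add(Function('p')(5, -22), Mul(-1, Add(Mul(P, Pow(Add(-86, Mul(-1, 2)), -1)), Mul(-32, Pow(223, -1))))) = Add(14, Mul(-1, Add(Mul(-98, Pow(Add(-86, Mul(-1, 2)), -1)), Mul(-32, Pow(223, -1))))) = Add(14, Mul(-1, Add(Mul(-98, Pow(Add(-86, -2), -1)), Mul(-32, Rational(1, 223))))) = Add(14, Mul(-1, Add(Mul(-98, Pow(-88, -1)), Rational(-32, 223)))) = Add(14, Mul(-1, Add(Mul(-98, Rational(-1, 88)), Rational(-32, 223)))) = Add(14, Mul(-1, Add(Rational(49, 44), Rational(-32, 223)))) = Add(14, Mul(-1, Rational(9519, 9812))) = Add(14, Rational(-9519, 9812)) = Rational(127849, 9812)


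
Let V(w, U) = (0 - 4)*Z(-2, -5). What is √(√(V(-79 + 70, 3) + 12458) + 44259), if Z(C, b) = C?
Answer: √(44259 + √12466) ≈ 210.64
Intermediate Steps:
V(w, U) = 8 (V(w, U) = (0 - 4)*(-2) = -4*(-2) = 8)
√(√(V(-79 + 70, 3) + 12458) + 44259) = √(√(8 + 12458) + 44259) = √(√12466 + 44259) = √(44259 + √12466)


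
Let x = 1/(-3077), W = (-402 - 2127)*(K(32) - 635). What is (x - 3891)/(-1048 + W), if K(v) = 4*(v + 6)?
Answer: -11972608/3755352343 ≈ -0.0031881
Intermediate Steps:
K(v) = 24 + 4*v (K(v) = 4*(6 + v) = 24 + 4*v)
W = 1221507 (W = (-402 - 2127)*((24 + 4*32) - 635) = -2529*((24 + 128) - 635) = -2529*(152 - 635) = -2529*(-483) = 1221507)
x = -1/3077 ≈ -0.00032499
(x - 3891)/(-1048 + W) = (-1/3077 - 3891)/(-1048 + 1221507) = -11972608/3077/1220459 = -11972608/3077*1/1220459 = -11972608/3755352343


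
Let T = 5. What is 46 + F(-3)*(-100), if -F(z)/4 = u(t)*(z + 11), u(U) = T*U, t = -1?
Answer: -15954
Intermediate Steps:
u(U) = 5*U
F(z) = 220 + 20*z (F(z) = -4*5*(-1)*(z + 11) = -(-20)*(11 + z) = -4*(-55 - 5*z) = 220 + 20*z)
46 + F(-3)*(-100) = 46 + (220 + 20*(-3))*(-100) = 46 + (220 - 60)*(-100) = 46 + 160*(-100) = 46 - 16000 = -15954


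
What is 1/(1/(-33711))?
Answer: -33711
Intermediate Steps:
1/(1/(-33711)) = 1/(-1/33711) = -33711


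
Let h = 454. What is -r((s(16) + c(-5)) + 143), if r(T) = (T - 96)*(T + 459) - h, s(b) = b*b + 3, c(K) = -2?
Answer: -260682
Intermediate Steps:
s(b) = 3 + b² (s(b) = b² + 3 = 3 + b²)
r(T) = -454 + (-96 + T)*(459 + T) (r(T) = (T - 96)*(T + 459) - 1*454 = (-96 + T)*(459 + T) - 454 = -454 + (-96 + T)*(459 + T))
-r((s(16) + c(-5)) + 143) = -(-44518 + (((3 + 16²) - 2) + 143)² + 363*(((3 + 16²) - 2) + 143)) = -(-44518 + (((3 + 256) - 2) + 143)² + 363*(((3 + 256) - 2) + 143)) = -(-44518 + ((259 - 2) + 143)² + 363*((259 - 2) + 143)) = -(-44518 + (257 + 143)² + 363*(257 + 143)) = -(-44518 + 400² + 363*400) = -(-44518 + 160000 + 145200) = -1*260682 = -260682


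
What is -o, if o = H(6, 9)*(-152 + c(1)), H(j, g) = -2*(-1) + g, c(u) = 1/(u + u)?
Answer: 3333/2 ≈ 1666.5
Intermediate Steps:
c(u) = 1/(2*u)
H(j, g) = 2 + g
o = -3333/2 (o = (2 + 9)*(-152 + (½)/1) = 11*(-152 + (½)*1) = 11*(-152 + ½) = 11*(-303/2) = -3333/2 ≈ -1666.5)
-o = -1*(-3333/2) = 3333/2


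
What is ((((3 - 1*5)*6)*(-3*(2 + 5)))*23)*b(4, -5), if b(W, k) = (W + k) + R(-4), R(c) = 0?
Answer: -5796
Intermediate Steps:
b(W, k) = W + k (b(W, k) = (W + k) + 0 = W + k)
((((3 - 1*5)*6)*(-3*(2 + 5)))*23)*b(4, -5) = ((((3 - 1*5)*6)*(-3*(2 + 5)))*23)*(4 - 5) = ((((3 - 5)*6)*(-3*7))*23)*(-1) = ((-2*6*(-21))*23)*(-1) = (-12*(-21)*23)*(-1) = (252*23)*(-1) = 5796*(-1) = -5796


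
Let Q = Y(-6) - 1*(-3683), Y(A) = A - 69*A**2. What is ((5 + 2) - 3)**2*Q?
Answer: 19088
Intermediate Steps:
Q = 1193 (Q = -6*(1 - 69*(-6)) - 1*(-3683) = -6*(1 + 414) + 3683 = -6*415 + 3683 = -2490 + 3683 = 1193)
((5 + 2) - 3)**2*Q = ((5 + 2) - 3)**2*1193 = (7 - 3)**2*1193 = 4**2*1193 = 16*1193 = 19088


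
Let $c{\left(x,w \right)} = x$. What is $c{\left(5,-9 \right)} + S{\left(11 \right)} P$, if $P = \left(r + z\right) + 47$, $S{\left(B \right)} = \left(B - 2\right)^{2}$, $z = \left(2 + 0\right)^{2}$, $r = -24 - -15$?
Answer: $3407$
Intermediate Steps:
$r = -9$ ($r = -24 + 15 = -9$)
$z = 4$ ($z = 2^{2} = 4$)
$S{\left(B \right)} = \left(-2 + B\right)^{2}$
$P = 42$ ($P = \left(-9 + 4\right) + 47 = -5 + 47 = 42$)
$c{\left(5,-9 \right)} + S{\left(11 \right)} P = 5 + \left(-2 + 11\right)^{2} \cdot 42 = 5 + 9^{2} \cdot 42 = 5 + 81 \cdot 42 = 5 + 3402 = 3407$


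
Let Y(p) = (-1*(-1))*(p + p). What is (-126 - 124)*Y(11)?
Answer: -5500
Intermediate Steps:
Y(p) = 2*p (Y(p) = 1*(2*p) = 2*p)
(-126 - 124)*Y(11) = (-126 - 124)*(2*11) = -250*22 = -5500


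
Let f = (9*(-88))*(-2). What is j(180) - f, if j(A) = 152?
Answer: -1432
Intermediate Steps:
f = 1584 (f = -792*(-2) = 1584)
j(180) - f = 152 - 1*1584 = 152 - 1584 = -1432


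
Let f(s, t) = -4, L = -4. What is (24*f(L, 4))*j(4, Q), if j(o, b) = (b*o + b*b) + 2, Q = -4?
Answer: -192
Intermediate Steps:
j(o, b) = 2 + b² + b*o (j(o, b) = (b*o + b²) + 2 = (b² + b*o) + 2 = 2 + b² + b*o)
(24*f(L, 4))*j(4, Q) = (24*(-4))*(2 + (-4)² - 4*4) = -96*(2 + 16 - 16) = -96*2 = -192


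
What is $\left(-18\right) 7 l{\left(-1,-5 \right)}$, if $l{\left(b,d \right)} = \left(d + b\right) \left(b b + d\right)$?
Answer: $-3024$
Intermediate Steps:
$l{\left(b,d \right)} = \left(b + d\right) \left(d + b^{2}\right)$ ($l{\left(b,d \right)} = \left(b + d\right) \left(b^{2} + d\right) = \left(b + d\right) \left(d + b^{2}\right)$)
$\left(-18\right) 7 l{\left(-1,-5 \right)} = \left(-18\right) 7 \left(\left(-1\right)^{3} + \left(-5\right)^{2} - -5 - 5 \left(-1\right)^{2}\right) = - 126 \left(-1 + 25 + 5 - 5\right) = \left(-126\right) 24 = -3024$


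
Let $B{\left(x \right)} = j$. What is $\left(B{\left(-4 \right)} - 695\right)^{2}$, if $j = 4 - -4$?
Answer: $471969$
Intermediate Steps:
$j = 8$ ($j = 4 + 4 = 8$)
$B{\left(x \right)} = 8$
$\left(B{\left(-4 \right)} - 695\right)^{2} = \left(8 - 695\right)^{2} = \left(-687\right)^{2} = 471969$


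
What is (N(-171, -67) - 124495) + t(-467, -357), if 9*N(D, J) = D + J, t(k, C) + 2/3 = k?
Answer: -1124902/9 ≈ -1.2499e+5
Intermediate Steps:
t(k, C) = -⅔ + k
N(D, J) = D/9 + J/9 (N(D, J) = (D + J)/9 = D/9 + J/9)
(N(-171, -67) - 124495) + t(-467, -357) = (((⅑)*(-171) + (⅑)*(-67)) - 124495) + (-⅔ - 467) = ((-19 - 67/9) - 124495) - 1403/3 = (-238/9 - 124495) - 1403/3 = -1120693/9 - 1403/3 = -1124902/9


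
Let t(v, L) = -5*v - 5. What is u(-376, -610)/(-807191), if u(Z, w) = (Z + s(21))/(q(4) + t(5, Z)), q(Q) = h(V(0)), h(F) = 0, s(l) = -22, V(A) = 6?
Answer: -199/12107865 ≈ -1.6436e-5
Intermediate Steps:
t(v, L) = -5 - 5*v
q(Q) = 0
u(Z, w) = 11/15 - Z/30 (u(Z, w) = (Z - 22)/(0 + (-5 - 5*5)) = (-22 + Z)/(0 + (-5 - 25)) = (-22 + Z)/(0 - 30) = (-22 + Z)/(-30) = (-22 + Z)*(-1/30) = 11/15 - Z/30)
u(-376, -610)/(-807191) = (11/15 - 1/30*(-376))/(-807191) = (11/15 + 188/15)*(-1/807191) = (199/15)*(-1/807191) = -199/12107865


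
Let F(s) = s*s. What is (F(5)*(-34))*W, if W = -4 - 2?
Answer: 5100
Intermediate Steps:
F(s) = s**2
W = -6
(F(5)*(-34))*W = (5**2*(-34))*(-6) = (25*(-34))*(-6) = -850*(-6) = 5100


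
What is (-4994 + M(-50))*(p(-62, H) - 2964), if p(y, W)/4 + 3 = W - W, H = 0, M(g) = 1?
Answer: 14859168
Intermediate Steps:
p(y, W) = -12 (p(y, W) = -12 + 4*(W - W) = -12 + 4*0 = -12 + 0 = -12)
(-4994 + M(-50))*(p(-62, H) - 2964) = (-4994 + 1)*(-12 - 2964) = -4993*(-2976) = 14859168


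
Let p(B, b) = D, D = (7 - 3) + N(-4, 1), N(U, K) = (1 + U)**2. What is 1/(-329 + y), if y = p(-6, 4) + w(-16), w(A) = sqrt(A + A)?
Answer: -79/24972 - I*sqrt(2)/24972 ≈ -0.0031635 - 5.6632e-5*I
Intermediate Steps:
D = 13 (D = (7 - 3) + (1 - 4)**2 = 4 + (-3)**2 = 4 + 9 = 13)
p(B, b) = 13
w(A) = sqrt(2)*sqrt(A) (w(A) = sqrt(2*A) = sqrt(2)*sqrt(A))
y = 13 + 4*I*sqrt(2) (y = 13 + sqrt(2)*sqrt(-16) = 13 + sqrt(2)*(4*I) = 13 + 4*I*sqrt(2) ≈ 13.0 + 5.6569*I)
1/(-329 + y) = 1/(-329 + (13 + 4*I*sqrt(2))) = 1/(-316 + 4*I*sqrt(2))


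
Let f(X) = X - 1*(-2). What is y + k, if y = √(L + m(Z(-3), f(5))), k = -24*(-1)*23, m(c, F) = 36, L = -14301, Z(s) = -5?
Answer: 552 + 3*I*√1585 ≈ 552.0 + 119.44*I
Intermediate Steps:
f(X) = 2 + X (f(X) = X + 2 = 2 + X)
k = 552 (k = 24*23 = 552)
y = 3*I*√1585 (y = √(-14301 + 36) = √(-14265) = 3*I*√1585 ≈ 119.44*I)
y + k = 3*I*√1585 + 552 = 552 + 3*I*√1585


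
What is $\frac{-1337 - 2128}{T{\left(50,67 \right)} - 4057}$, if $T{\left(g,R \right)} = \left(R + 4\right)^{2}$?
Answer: $- \frac{1155}{328} \approx -3.5213$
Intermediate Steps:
$T{\left(g,R \right)} = \left(4 + R\right)^{2}$
$\frac{-1337 - 2128}{T{\left(50,67 \right)} - 4057} = \frac{-1337 - 2128}{\left(4 + 67\right)^{2} - 4057} = - \frac{3465}{71^{2} - 4057} = - \frac{3465}{5041 - 4057} = - \frac{3465}{984} = \left(-3465\right) \frac{1}{984} = - \frac{1155}{328}$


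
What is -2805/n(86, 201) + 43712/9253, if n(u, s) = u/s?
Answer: -5213128433/795758 ≈ -6551.1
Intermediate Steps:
-2805/n(86, 201) + 43712/9253 = -2805/(86/201) + 43712/9253 = -2805/(86*(1/201)) + 43712*(1/9253) = -2805/86/201 + 43712/9253 = -2805*201/86 + 43712/9253 = -563805/86 + 43712/9253 = -5213128433/795758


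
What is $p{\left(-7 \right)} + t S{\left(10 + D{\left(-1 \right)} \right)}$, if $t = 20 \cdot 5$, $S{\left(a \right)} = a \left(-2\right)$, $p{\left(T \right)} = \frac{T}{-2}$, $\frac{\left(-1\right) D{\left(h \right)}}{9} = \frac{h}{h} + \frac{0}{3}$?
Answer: $- \frac{393}{2} \approx -196.5$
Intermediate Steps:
$D{\left(h \right)} = -9$ ($D{\left(h \right)} = - 9 \left(\frac{h}{h} + \frac{0}{3}\right) = - 9 \left(1 + 0 \cdot \frac{1}{3}\right) = - 9 \left(1 + 0\right) = \left(-9\right) 1 = -9$)
$p{\left(T \right)} = - \frac{T}{2}$ ($p{\left(T \right)} = T \left(- \frac{1}{2}\right) = - \frac{T}{2}$)
$S{\left(a \right)} = - 2 a$
$t = 100$
$p{\left(-7 \right)} + t S{\left(10 + D{\left(-1 \right)} \right)} = \left(- \frac{1}{2}\right) \left(-7\right) + 100 \left(- 2 \left(10 - 9\right)\right) = \frac{7}{2} + 100 \left(\left(-2\right) 1\right) = \frac{7}{2} + 100 \left(-2\right) = \frac{7}{2} - 200 = - \frac{393}{2}$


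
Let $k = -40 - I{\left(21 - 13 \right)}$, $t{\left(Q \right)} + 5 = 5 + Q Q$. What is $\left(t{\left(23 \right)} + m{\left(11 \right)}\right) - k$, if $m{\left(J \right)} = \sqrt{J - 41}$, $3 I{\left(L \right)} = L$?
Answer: $\frac{1715}{3} + i \sqrt{30} \approx 571.67 + 5.4772 i$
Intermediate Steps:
$I{\left(L \right)} = \frac{L}{3}$
$t{\left(Q \right)} = Q^{2}$ ($t{\left(Q \right)} = -5 + \left(5 + Q Q\right) = -5 + \left(5 + Q^{2}\right) = Q^{2}$)
$k = - \frac{128}{3}$ ($k = -40 - \frac{21 - 13}{3} = -40 - \frac{1}{3} \cdot 8 = -40 - \frac{8}{3} = - \frac{128}{3} \approx -42.667$)
$m{\left(J \right)} = \sqrt{-41 + J}$
$\left(t{\left(23 \right)} + m{\left(11 \right)}\right) - k = \left(23^{2} + \sqrt{-41 + 11}\right) - - \frac{128}{3} = \left(529 + \sqrt{-30}\right) + \frac{128}{3} = \left(529 + i \sqrt{30}\right) + \frac{128}{3} = \frac{1715}{3} + i \sqrt{30}$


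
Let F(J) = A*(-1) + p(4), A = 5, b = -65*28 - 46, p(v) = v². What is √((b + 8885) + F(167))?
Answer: √7030 ≈ 83.845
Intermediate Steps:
b = -1866 (b = -1820 - 46 = -1866)
F(J) = 11 (F(J) = 5*(-1) + 4² = -5 + 16 = 11)
√((b + 8885) + F(167)) = √((-1866 + 8885) + 11) = √(7019 + 11) = √7030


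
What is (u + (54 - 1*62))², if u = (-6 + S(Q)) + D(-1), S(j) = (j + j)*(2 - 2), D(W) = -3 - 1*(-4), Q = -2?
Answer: 169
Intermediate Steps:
D(W) = 1 (D(W) = -3 + 4 = 1)
S(j) = 0 (S(j) = (2*j)*0 = 0)
u = -5 (u = (-6 + 0) + 1 = -6 + 1 = -5)
(u + (54 - 1*62))² = (-5 + (54 - 1*62))² = (-5 + (54 - 62))² = (-5 - 8)² = (-13)² = 169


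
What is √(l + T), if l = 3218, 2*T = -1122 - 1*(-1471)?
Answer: √13570/2 ≈ 58.245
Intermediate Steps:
T = 349/2 (T = (-1122 - 1*(-1471))/2 = (-1122 + 1471)/2 = (½)*349 = 349/2 ≈ 174.50)
√(l + T) = √(3218 + 349/2) = √(6785/2) = √13570/2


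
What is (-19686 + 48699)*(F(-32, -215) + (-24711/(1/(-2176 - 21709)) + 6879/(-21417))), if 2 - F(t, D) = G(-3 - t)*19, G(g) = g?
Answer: 122248962511751793/7139 ≈ 1.7124e+13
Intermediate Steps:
F(t, D) = 59 + 19*t (F(t, D) = 2 - (-3 - t)*19 = 2 - (-57 - 19*t) = 2 + (57 + 19*t) = 59 + 19*t)
(-19686 + 48699)*(F(-32, -215) + (-24711/(1/(-2176 - 21709)) + 6879/(-21417))) = (-19686 + 48699)*((59 + 19*(-32)) + (-24711/(1/(-2176 - 21709)) + 6879/(-21417))) = 29013*((59 - 608) + (-24711/(1/(-23885)) + 6879*(-1/21417))) = 29013*(-549 + (-24711/(-1/23885) - 2293/7139)) = 29013*(-549 + (-24711*(-23885) - 2293/7139)) = 29013*(-549 + (590222235 - 2293/7139)) = 29013*(-549 + 4213596533372/7139) = 29013*(4213592614061/7139) = 122248962511751793/7139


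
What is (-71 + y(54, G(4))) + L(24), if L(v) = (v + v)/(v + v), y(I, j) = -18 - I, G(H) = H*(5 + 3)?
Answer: -142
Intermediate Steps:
G(H) = 8*H (G(H) = H*8 = 8*H)
L(v) = 1 (L(v) = (2*v)/((2*v)) = (2*v)*(1/(2*v)) = 1)
(-71 + y(54, G(4))) + L(24) = (-71 + (-18 - 1*54)) + 1 = (-71 + (-18 - 54)) + 1 = (-71 - 72) + 1 = -143 + 1 = -142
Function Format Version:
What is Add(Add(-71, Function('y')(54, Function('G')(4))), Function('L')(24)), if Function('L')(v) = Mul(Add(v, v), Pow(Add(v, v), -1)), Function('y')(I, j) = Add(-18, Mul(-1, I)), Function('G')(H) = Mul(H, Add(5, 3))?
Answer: -142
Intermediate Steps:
Function('G')(H) = Mul(8, H) (Function('G')(H) = Mul(H, 8) = Mul(8, H))
Function('L')(v) = 1 (Function('L')(v) = Mul(Mul(2, v), Pow(Mul(2, v), -1)) = Mul(Mul(2, v), Mul(Rational(1, 2), Pow(v, -1))) = 1)
Add(Add(-71, Function('y')(54, Function('G')(4))), Function('L')(24)) = Add(Add(-71, Add(-18, Mul(-1, 54))), 1) = Add(Add(-71, Add(-18, -54)), 1) = Add(Add(-71, -72), 1) = Add(-143, 1) = -142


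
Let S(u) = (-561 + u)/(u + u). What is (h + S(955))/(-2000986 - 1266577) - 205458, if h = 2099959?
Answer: -49318334705124/240040205 ≈ -2.0546e+5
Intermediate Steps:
S(u) = (-561 + u)/(2*u) (S(u) = (-561 + u)/((2*u)) = (-561 + u)*(1/(2*u)) = (-561 + u)/(2*u))
(h + S(955))/(-2000986 - 1266577) - 205458 = (2099959 + (½)*(-561 + 955)/955)/(-2000986 - 1266577) - 205458 = (2099959 + (½)*(1/955)*394)/(-3267563) - 205458 = (2099959 + 197/955)*(-1/3267563) - 205458 = (2005461042/955)*(-1/3267563) - 205458 = -154266234/240040205 - 205458 = -49318334705124/240040205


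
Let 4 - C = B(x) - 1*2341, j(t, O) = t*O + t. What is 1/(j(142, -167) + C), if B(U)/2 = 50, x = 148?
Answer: -1/21327 ≈ -4.6889e-5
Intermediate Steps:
B(U) = 100 (B(U) = 2*50 = 100)
j(t, O) = t + O*t (j(t, O) = O*t + t = t + O*t)
C = 2245 (C = 4 - (100 - 1*2341) = 4 - (100 - 2341) = 4 - 1*(-2241) = 4 + 2241 = 2245)
1/(j(142, -167) + C) = 1/(142*(1 - 167) + 2245) = 1/(142*(-166) + 2245) = 1/(-23572 + 2245) = 1/(-21327) = -1/21327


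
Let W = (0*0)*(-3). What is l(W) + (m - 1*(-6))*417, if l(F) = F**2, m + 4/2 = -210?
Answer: -85902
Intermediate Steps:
m = -212 (m = -2 - 210 = -212)
W = 0 (W = 0*(-3) = 0)
l(W) + (m - 1*(-6))*417 = 0**2 + (-212 - 1*(-6))*417 = 0 + (-212 + 6)*417 = 0 - 206*417 = 0 - 85902 = -85902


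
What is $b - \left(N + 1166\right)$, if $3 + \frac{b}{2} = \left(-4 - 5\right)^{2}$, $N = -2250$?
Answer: $1240$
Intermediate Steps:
$b = 156$ ($b = -6 + 2 \left(-4 - 5\right)^{2} = -6 + 2 \left(-9\right)^{2} = -6 + 2 \cdot 81 = -6 + 162 = 156$)
$b - \left(N + 1166\right) = 156 - \left(-2250 + 1166\right) = 156 - -1084 = 156 + 1084 = 1240$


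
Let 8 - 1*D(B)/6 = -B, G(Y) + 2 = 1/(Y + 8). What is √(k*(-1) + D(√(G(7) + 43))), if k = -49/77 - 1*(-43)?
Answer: √(17050 + 2420*√2310)/55 ≈ 6.6398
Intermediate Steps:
G(Y) = -2 + 1/(8 + Y) (G(Y) = -2 + 1/(Y + 8) = -2 + 1/(8 + Y))
k = 466/11 (k = -49*1/77 + 43 = -7/11 + 43 = 466/11 ≈ 42.364)
D(B) = 48 + 6*B (D(B) = 48 - (-6)*B = 48 + 6*B)
√(k*(-1) + D(√(G(7) + 43))) = √((466/11)*(-1) + (48 + 6*√((-15 - 2*7)/(8 + 7) + 43))) = √(-466/11 + (48 + 6*√((-15 - 14)/15 + 43))) = √(-466/11 + (48 + 6*√((1/15)*(-29) + 43))) = √(-466/11 + (48 + 6*√(-29/15 + 43))) = √(-466/11 + (48 + 6*√(616/15))) = √(-466/11 + (48 + 6*(2*√2310/15))) = √(-466/11 + (48 + 4*√2310/5)) = √(62/11 + 4*√2310/5)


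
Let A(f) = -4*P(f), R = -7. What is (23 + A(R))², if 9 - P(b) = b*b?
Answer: 33489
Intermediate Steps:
P(b) = 9 - b² (P(b) = 9 - b*b = 9 - b²)
A(f) = -36 + 4*f² (A(f) = -4*(9 - f²) = -36 + 4*f²)
(23 + A(R))² = (23 + (-36 + 4*(-7)²))² = (23 + (-36 + 4*49))² = (23 + (-36 + 196))² = (23 + 160)² = 183² = 33489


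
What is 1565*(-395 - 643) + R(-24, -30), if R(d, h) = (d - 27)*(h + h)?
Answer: -1621410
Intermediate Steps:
R(d, h) = 2*h*(-27 + d) (R(d, h) = (-27 + d)*(2*h) = 2*h*(-27 + d))
1565*(-395 - 643) + R(-24, -30) = 1565*(-395 - 643) + 2*(-30)*(-27 - 24) = 1565*(-1038) + 2*(-30)*(-51) = -1624470 + 3060 = -1621410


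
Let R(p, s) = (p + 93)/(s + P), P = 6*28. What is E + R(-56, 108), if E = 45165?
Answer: 12465577/276 ≈ 45165.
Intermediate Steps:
P = 168
R(p, s) = (93 + p)/(168 + s) (R(p, s) = (p + 93)/(s + 168) = (93 + p)/(168 + s))
E + R(-56, 108) = 45165 + (93 - 56)/(168 + 108) = 45165 + 37/276 = 12465577/276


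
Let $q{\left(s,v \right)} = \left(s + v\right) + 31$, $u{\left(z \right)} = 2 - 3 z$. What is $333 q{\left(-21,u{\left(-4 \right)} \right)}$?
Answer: $7992$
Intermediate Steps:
$u{\left(z \right)} = 2 - 3 z$
$q{\left(s,v \right)} = 31 + s + v$
$333 q{\left(-21,u{\left(-4 \right)} \right)} = 333 \left(31 - 21 + \left(2 - -12\right)\right) = 333 \left(31 - 21 + \left(2 + 12\right)\right) = 333 \left(31 - 21 + 14\right) = 333 \cdot 24 = 7992$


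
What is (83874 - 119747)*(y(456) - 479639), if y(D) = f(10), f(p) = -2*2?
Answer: 17206233339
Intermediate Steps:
f(p) = -4
y(D) = -4
(83874 - 119747)*(y(456) - 479639) = (83874 - 119747)*(-4 - 479639) = -35873*(-479643) = 17206233339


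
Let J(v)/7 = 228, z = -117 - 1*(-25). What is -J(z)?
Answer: -1596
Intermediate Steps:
z = -92 (z = -117 + 25 = -92)
J(v) = 1596 (J(v) = 7*228 = 1596)
-J(z) = -1*1596 = -1596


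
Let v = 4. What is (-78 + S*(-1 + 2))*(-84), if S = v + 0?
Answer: 6216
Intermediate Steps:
S = 4 (S = 4 + 0 = 4)
(-78 + S*(-1 + 2))*(-84) = (-78 + 4*(-1 + 2))*(-84) = (-78 + 4*1)*(-84) = (-78 + 4)*(-84) = -74*(-84) = 6216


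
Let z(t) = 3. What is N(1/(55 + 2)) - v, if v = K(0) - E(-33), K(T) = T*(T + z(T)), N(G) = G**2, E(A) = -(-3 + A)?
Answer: 116965/3249 ≈ 36.000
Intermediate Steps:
E(A) = 3 - A
K(T) = T*(3 + T) (K(T) = T*(T + 3) = T*(3 + T))
v = -36 (v = 0*(3 + 0) - (3 - 1*(-33)) = 0*3 - (3 + 33) = 0 - 1*36 = 0 - 36 = -36)
N(1/(55 + 2)) - v = (1/(55 + 2))**2 - 1*(-36) = (1/57)**2 + 36 = 1/3249 + 36 = 116965/3249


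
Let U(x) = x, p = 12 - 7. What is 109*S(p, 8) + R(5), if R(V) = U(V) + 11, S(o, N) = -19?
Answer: -2055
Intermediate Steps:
p = 5
R(V) = 11 + V (R(V) = V + 11 = 11 + V)
109*S(p, 8) + R(5) = 109*(-19) + (11 + 5) = -2071 + 16 = -2055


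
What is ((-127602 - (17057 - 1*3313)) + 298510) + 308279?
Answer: 465443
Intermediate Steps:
((-127602 - (17057 - 1*3313)) + 298510) + 308279 = ((-127602 - (17057 - 3313)) + 298510) + 308279 = ((-127602 - 1*13744) + 298510) + 308279 = ((-127602 - 13744) + 298510) + 308279 = (-141346 + 298510) + 308279 = 157164 + 308279 = 465443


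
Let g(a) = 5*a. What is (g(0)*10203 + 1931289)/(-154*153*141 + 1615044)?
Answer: -643763/569066 ≈ -1.1313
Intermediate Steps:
(g(0)*10203 + 1931289)/(-154*153*141 + 1615044) = ((5*0)*10203 + 1931289)/(-154*153*141 + 1615044) = (0*10203 + 1931289)/(-23562*141 + 1615044) = (0 + 1931289)/(-3322242 + 1615044) = 1931289/(-1707198) = 1931289*(-1/1707198) = -643763/569066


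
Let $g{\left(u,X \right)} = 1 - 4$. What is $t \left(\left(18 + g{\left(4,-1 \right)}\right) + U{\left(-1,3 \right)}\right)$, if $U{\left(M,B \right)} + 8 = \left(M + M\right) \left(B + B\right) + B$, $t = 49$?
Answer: $-98$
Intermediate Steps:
$g{\left(u,X \right)} = -3$ ($g{\left(u,X \right)} = 1 - 4 = -3$)
$U{\left(M,B \right)} = -8 + B + 4 B M$ ($U{\left(M,B \right)} = -8 + \left(\left(M + M\right) \left(B + B\right) + B\right) = -8 + \left(2 M 2 B + B\right) = -8 + \left(4 B M + B\right) = -8 + \left(B + 4 B M\right) = -8 + B + 4 B M$)
$t \left(\left(18 + g{\left(4,-1 \right)}\right) + U{\left(-1,3 \right)}\right) = 49 \left(\left(18 - 3\right) + \left(-8 + 3 + 4 \cdot 3 \left(-1\right)\right)\right) = 49 \left(15 - 17\right) = 49 \left(-2\right) = -98$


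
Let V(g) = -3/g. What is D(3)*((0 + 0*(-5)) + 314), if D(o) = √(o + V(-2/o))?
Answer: 157*√30 ≈ 859.92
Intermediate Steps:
D(o) = √10*√o/2 (D(o) = √(o - 3*(-o/2)) = √(o - (-3)*o/2) = √(o + 3*o/2) = √(5*o/2) = √10*√o/2)
D(3)*((0 + 0*(-5)) + 314) = (√10*√3/2)*((0 + 0*(-5)) + 314) = (√30/2)*((0 + 0) + 314) = (√30/2)*(0 + 314) = (√30/2)*314 = 157*√30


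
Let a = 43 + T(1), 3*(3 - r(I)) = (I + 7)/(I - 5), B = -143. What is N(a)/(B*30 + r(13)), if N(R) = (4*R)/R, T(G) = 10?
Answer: -24/25727 ≈ -0.00093287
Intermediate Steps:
r(I) = 3 - (7 + I)/(3*(-5 + I)) (r(I) = 3 - (I + 7)/(3*(I - 5)) = 3 - (7 + I)/(3*(-5 + I)))
a = 53 (a = 43 + 10 = 53)
N(R) = 4
N(a)/(B*30 + r(13)) = 4/(-143*30 + 4*(-13 + 2*13)/(3*(-5 + 13))) = 4/(-4290 + (4/3)*(-13 + 26)/8) = 4/(-4290 + (4/3)*(⅛)*13) = 4/(-4290 + 13/6) = 4/(-25727/6) = 4*(-6/25727) = -24/25727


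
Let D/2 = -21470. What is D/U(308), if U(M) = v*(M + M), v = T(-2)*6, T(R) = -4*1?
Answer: 10735/3696 ≈ 2.9045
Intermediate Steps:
T(R) = -4
D = -42940 (D = 2*(-21470) = -42940)
v = -24 (v = -4*6 = -24)
U(M) = -48*M (U(M) = -24*(M + M) = -48*M)
D/U(308) = -42940/((-48*308)) = -42940/(-14784) = -42940*(-1/14784) = 10735/3696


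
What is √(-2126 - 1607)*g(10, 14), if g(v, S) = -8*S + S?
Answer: -98*I*√3733 ≈ -5987.6*I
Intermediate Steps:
g(v, S) = -7*S
√(-2126 - 1607)*g(10, 14) = √(-2126 - 1607)*(-7*14) = √(-3733)*(-98) = (I*√3733)*(-98) = -98*I*√3733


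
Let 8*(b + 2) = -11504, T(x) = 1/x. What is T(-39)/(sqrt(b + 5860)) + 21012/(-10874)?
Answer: -10506/5437 - sqrt(1105)/86190 ≈ -1.9327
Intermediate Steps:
b = -1440 (b = -2 + (1/8)*(-11504) = -2 - 1438 = -1440)
T(-39)/(sqrt(b + 5860)) + 21012/(-10874) = 1/((-39)*(sqrt(-1440 + 5860))) + 21012/(-10874) = -sqrt(1105)/2210/39 + 21012*(-1/10874) = -sqrt(1105)/2210/39 - 10506/5437 = -sqrt(1105)/86190 - 10506/5437 = -10506/5437 - sqrt(1105)/86190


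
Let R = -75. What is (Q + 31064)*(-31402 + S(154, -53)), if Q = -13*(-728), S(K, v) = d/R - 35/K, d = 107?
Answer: -1050000011656/825 ≈ -1.2727e+9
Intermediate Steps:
S(K, v) = -107/75 - 35/K (S(K, v) = 107/(-75) - 35/K = 107*(-1/75) - 35/K = -107/75 - 35/K)
Q = 9464
(Q + 31064)*(-31402 + S(154, -53)) = (9464 + 31064)*(-31402 + (-107/75 - 35/154)) = 40528*(-31402 + (-107/75 - 35*1/154)) = 40528*(-31402 + (-107/75 - 5/22)) = 40528*(-31402 - 2729/1650) = 40528*(-51816029/1650) = -1050000011656/825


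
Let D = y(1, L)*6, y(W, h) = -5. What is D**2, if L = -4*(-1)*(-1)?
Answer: 900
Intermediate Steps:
L = -4 (L = 4*(-1) = -4)
D = -30 (D = -5*6 = -30)
D**2 = (-30)**2 = 900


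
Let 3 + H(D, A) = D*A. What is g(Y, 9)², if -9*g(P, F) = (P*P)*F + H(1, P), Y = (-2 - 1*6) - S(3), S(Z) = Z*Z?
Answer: 6661561/81 ≈ 82242.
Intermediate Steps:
S(Z) = Z²
H(D, A) = -3 + A*D (H(D, A) = -3 + D*A = -3 + A*D)
Y = -17 (Y = (-2 - 1*6) - 1*3² = (-2 - 6) - 1*9 = -8 - 9 = -17)
g(P, F) = ⅓ - P/9 - F*P²/9 (g(P, F) = -((P*P)*F + (-3 + P*1))/9 = -(P²*F + (-3 + P))/9 = -(F*P² + (-3 + P))/9 = -(-3 + P + F*P²)/9 = ⅓ - P/9 - F*P²/9)
g(Y, 9)² = (⅓ - ⅑*(-17) - ⅑*9*(-17)²)² = (⅓ + 17/9 - ⅑*9*289)² = (⅓ + 17/9 - 289)² = (-2581/9)² = 6661561/81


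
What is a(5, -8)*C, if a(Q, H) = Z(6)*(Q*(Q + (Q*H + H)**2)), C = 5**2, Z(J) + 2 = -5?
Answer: -2020375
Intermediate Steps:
Z(J) = -7 (Z(J) = -2 - 5 = -7)
C = 25
a(Q, H) = -7*Q*(Q + (H + H*Q)**2) (a(Q, H) = -7*Q*(Q + (Q*H + H)**2) = -7*Q*(Q + (H*Q + H)**2) = -7*Q*(Q + (H + H*Q)**2))
a(5, -8)*C = -7*5*(5 + (-8)**2*(1 + 5)**2)*25 = -7*5*(5 + 64*6**2)*25 = -7*5*(5 + 64*36)*25 = -7*5*(5 + 2304)*25 = -7*5*2309*25 = -80815*25 = -2020375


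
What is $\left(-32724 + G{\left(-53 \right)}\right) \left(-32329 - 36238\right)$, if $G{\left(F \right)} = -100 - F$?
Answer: $2247009157$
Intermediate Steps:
$\left(-32724 + G{\left(-53 \right)}\right) \left(-32329 - 36238\right) = \left(-32724 - 47\right) \left(-32329 - 36238\right) = \left(-32724 + \left(-100 + 53\right)\right) \left(-68567\right) = \left(-32724 - 47\right) \left(-68567\right) = \left(-32771\right) \left(-68567\right) = 2247009157$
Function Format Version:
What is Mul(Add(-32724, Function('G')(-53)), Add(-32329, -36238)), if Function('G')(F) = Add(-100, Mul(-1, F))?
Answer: 2247009157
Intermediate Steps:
Mul(Add(-32724, Function('G')(-53)), Add(-32329, -36238)) = Mul(Add(-32724, Add(-100, Mul(-1, -53))), Add(-32329, -36238)) = Mul(Add(-32724, Add(-100, 53)), -68567) = Mul(Add(-32724, -47), -68567) = Mul(-32771, -68567) = 2247009157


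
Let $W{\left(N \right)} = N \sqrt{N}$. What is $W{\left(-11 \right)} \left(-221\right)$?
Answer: $2431 i \sqrt{11} \approx 8062.7 i$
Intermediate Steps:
$W{\left(N \right)} = N^{\frac{3}{2}}$
$W{\left(-11 \right)} \left(-221\right) = \left(-11\right)^{\frac{3}{2}} \left(-221\right) = - 11 i \sqrt{11} \left(-221\right) = 2431 i \sqrt{11}$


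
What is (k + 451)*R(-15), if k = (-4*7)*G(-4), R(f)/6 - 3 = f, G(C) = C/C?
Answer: -30456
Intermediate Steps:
G(C) = 1
R(f) = 18 + 6*f
k = -28 (k = -4*7*1 = -28*1 = -28)
(k + 451)*R(-15) = (-28 + 451)*(18 + 6*(-15)) = 423*(18 - 90) = 423*(-72) = -30456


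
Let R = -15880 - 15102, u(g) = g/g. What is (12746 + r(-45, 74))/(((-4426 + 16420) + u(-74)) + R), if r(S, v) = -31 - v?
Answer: -12641/18987 ≈ -0.66577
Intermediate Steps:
u(g) = 1
R = -30982
(12746 + r(-45, 74))/(((-4426 + 16420) + u(-74)) + R) = (12746 + (-31 - 1*74))/(((-4426 + 16420) + 1) - 30982) = (12746 + (-31 - 74))/((11994 + 1) - 30982) = (12746 - 105)/(11995 - 30982) = 12641/(-18987) = 12641*(-1/18987) = -12641/18987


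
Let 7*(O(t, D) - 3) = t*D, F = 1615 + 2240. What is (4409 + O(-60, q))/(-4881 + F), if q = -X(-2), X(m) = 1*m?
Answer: -15382/3591 ≈ -4.2835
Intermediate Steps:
X(m) = m
q = 2 (q = -1*(-2) = 2)
F = 3855
O(t, D) = 3 + D*t/7 (O(t, D) = 3 + (t*D)/7 = 3 + (D*t)/7 = 3 + D*t/7)
(4409 + O(-60, q))/(-4881 + F) = (4409 + (3 + (⅐)*2*(-60)))/(-4881 + 3855) = (4409 + (3 - 120/7))/(-1026) = (4409 - 99/7)*(-1/1026) = (30764/7)*(-1/1026) = -15382/3591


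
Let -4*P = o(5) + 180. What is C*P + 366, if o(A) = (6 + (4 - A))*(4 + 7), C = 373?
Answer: -86191/4 ≈ -21548.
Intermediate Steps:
o(A) = 110 - 11*A (o(A) = (10 - A)*11 = 110 - 11*A)
P = -235/4 (P = -((110 - 11*5) + 180)/4 = -((110 - 55) + 180)/4 = -(55 + 180)/4 = -¼*235 = -235/4 ≈ -58.750)
C*P + 366 = 373*(-235/4) + 366 = -87655/4 + 366 = -86191/4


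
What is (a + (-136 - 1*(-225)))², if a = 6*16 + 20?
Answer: 42025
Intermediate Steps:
a = 116 (a = 96 + 20 = 116)
(a + (-136 - 1*(-225)))² = (116 + (-136 - 1*(-225)))² = (116 + (-136 + 225))² = (116 + 89)² = 205² = 42025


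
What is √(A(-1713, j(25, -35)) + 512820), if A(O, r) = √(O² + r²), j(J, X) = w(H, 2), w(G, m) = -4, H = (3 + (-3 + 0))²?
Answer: √(512820 + √2934385) ≈ 717.31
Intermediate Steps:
H = 0 (H = (3 - 3)² = 0² = 0)
j(J, X) = -4
√(A(-1713, j(25, -35)) + 512820) = √(√((-1713)² + (-4)²) + 512820) = √(√(2934369 + 16) + 512820) = √(√2934385 + 512820) = √(512820 + √2934385)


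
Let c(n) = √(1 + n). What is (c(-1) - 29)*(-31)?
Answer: 899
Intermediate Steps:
(c(-1) - 29)*(-31) = (√(1 - 1) - 29)*(-31) = (√0 - 29)*(-31) = (0 - 29)*(-31) = -29*(-31) = 899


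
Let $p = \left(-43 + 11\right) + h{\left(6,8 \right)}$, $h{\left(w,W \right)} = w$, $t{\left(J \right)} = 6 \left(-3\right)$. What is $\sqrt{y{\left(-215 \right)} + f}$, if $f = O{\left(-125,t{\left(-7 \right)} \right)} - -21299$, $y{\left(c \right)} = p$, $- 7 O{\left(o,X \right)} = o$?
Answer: $\frac{2 \sqrt{260813}}{7} \approx 145.91$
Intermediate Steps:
$t{\left(J \right)} = -18$
$O{\left(o,X \right)} = - \frac{o}{7}$
$p = -26$ ($p = \left(-43 + 11\right) + 6 = -32 + 6 = -26$)
$y{\left(c \right)} = -26$
$f = \frac{149218}{7}$ ($f = \left(- \frac{1}{7}\right) \left(-125\right) - -21299 = \frac{125}{7} + 21299 = \frac{149218}{7} \approx 21317.0$)
$\sqrt{y{\left(-215 \right)} + f} = \sqrt{-26 + \frac{149218}{7}} = \sqrt{\frac{149036}{7}} = \frac{2 \sqrt{260813}}{7}$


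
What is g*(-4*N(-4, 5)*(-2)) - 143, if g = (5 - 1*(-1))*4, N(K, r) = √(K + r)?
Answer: 49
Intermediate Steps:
g = 24 (g = (5 + 1)*4 = 6*4 = 24)
g*(-4*N(-4, 5)*(-2)) - 143 = 24*(-4*√(-4 + 5)*(-2)) - 143 = 24*(-4*√1*(-2)) - 143 = 24*(-4*1*(-2)) - 143 = 24*(-4*(-2)) - 143 = 24*8 - 143 = 192 - 143 = 49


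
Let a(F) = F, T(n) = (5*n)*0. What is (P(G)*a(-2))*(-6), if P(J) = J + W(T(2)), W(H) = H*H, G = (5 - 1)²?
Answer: 192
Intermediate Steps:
T(n) = 0
G = 16 (G = 4² = 16)
W(H) = H²
P(J) = J (P(J) = J + 0² = J + 0 = J)
(P(G)*a(-2))*(-6) = (16*(-2))*(-6) = -32*(-6) = 192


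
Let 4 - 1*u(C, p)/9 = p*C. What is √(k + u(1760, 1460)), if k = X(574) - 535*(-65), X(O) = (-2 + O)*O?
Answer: I*√22763261 ≈ 4771.1*I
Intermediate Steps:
u(C, p) = 36 - 9*C*p (u(C, p) = 36 - 9*p*C = 36 - 9*C*p)
X(O) = O*(-2 + O)
k = 363103 (k = 574*(-2 + 574) - 535*(-65) = 574*572 - 1*(-34775) = 328328 + 34775 = 363103)
√(k + u(1760, 1460)) = √(363103 + (36 - 9*1760*1460)) = √(363103 + (36 - 23126400)) = √(363103 - 23126364) = √(-22763261) = I*√22763261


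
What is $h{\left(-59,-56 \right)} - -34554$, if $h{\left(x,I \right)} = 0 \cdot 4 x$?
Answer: $34554$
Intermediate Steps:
$h{\left(x,I \right)} = 0$ ($h{\left(x,I \right)} = 0 x = 0$)
$h{\left(-59,-56 \right)} - -34554 = 0 - -34554 = 0 + 34554 = 34554$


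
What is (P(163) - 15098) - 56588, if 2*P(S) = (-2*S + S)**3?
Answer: -4474119/2 ≈ -2.2371e+6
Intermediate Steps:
P(S) = -S**3/2 (P(S) = (-2*S + S)**3/2 = (-S)**3/2 = (-S**3)/2 = -S**3/2)
(P(163) - 15098) - 56588 = (-1/2*163**3 - 15098) - 56588 = (-1/2*4330747 - 15098) - 56588 = (-4330747/2 - 15098) - 56588 = -4360943/2 - 56588 = -4474119/2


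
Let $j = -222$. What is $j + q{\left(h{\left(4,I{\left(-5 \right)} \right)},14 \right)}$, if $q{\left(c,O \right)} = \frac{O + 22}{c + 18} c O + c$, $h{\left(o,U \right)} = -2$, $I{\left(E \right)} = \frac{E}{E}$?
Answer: $-287$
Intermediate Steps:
$I{\left(E \right)} = 1$
$q{\left(c,O \right)} = c + \frac{O c \left(22 + O\right)}{18 + c}$ ($q{\left(c,O \right)} = \frac{22 + O}{18 + c} c O + c = \frac{c \left(22 + O\right)}{18 + c} O + c = \frac{O c \left(22 + O\right)}{18 + c} + c = c + \frac{O c \left(22 + O\right)}{18 + c}$)
$j + q{\left(h{\left(4,I{\left(-5 \right)} \right)},14 \right)} = -222 - \frac{2 \left(18 - 2 + 14^{2} + 22 \cdot 14\right)}{18 - 2} = -222 - \frac{2 \left(18 - 2 + 196 + 308\right)}{16} = -222 - \frac{1}{8} \cdot 520 = -222 - 65 = -287$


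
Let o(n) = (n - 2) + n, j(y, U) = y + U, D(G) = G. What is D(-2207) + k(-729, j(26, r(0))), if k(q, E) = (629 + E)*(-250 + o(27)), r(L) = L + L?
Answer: -131897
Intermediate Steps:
r(L) = 2*L
j(y, U) = U + y
o(n) = -2 + 2*n (o(n) = (-2 + n) + n = -2 + 2*n)
k(q, E) = -124542 - 198*E (k(q, E) = (629 + E)*(-250 + (-2 + 2*27)) = (629 + E)*(-250 + (-2 + 54)) = (629 + E)*(-250 + 52) = (629 + E)*(-198) = -124542 - 198*E)
D(-2207) + k(-729, j(26, r(0))) = -2207 + (-124542 - 198*(2*0 + 26)) = -2207 + (-124542 - 198*(0 + 26)) = -2207 + (-124542 - 198*26) = -2207 + (-124542 - 5148) = -2207 - 129690 = -131897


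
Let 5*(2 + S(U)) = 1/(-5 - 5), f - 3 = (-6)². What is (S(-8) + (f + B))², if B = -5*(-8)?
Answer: 14814801/2500 ≈ 5925.9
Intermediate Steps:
f = 39 (f = 3 + (-6)² = 3 + 36 = 39)
B = 40
S(U) = -101/50 (S(U) = -2 + 1/(5*(-5 - 5)) = -2 + (⅕)/(-10) = -2 + (⅕)*(-⅒) = -2 - 1/50 = -101/50)
(S(-8) + (f + B))² = (-101/50 + (39 + 40))² = (-101/50 + 79)² = (3849/50)² = 14814801/2500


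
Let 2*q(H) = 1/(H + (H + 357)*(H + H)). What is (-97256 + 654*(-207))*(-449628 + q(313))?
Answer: 43903551394763099/419733 ≈ 1.0460e+11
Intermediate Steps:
q(H) = 1/(2*(H + 2*H*(357 + H))) (q(H) = 1/(2*(H + (H + 357)*(H + H))) = 1/(2*(H + (357 + H)*(2*H))) = 1/(2*(H + 2*H*(357 + H))))
(-97256 + 654*(-207))*(-449628 + q(313)) = (-97256 + 654*(-207))*(-449628 + (½)/(313*(715 + 2*313))) = (-97256 - 135378)*(-449628 + (½)*(1/313)/(715 + 626)) = -232634*(-449628 + (½)*(1/313)/1341) = -232634*(-449628 + (½)*(1/313)*(1/1341)) = -232634*(-449628 + 1/839466) = -232634*(-377447418647/839466) = 43903551394763099/419733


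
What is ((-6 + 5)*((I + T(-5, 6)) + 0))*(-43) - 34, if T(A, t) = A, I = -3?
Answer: -378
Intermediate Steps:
((-6 + 5)*((I + T(-5, 6)) + 0))*(-43) - 34 = ((-6 + 5)*((-3 - 5) + 0))*(-43) - 34 = -(-8 + 0)*(-43) - 34 = -1*(-8)*(-43) - 34 = 8*(-43) - 34 = -344 - 34 = -378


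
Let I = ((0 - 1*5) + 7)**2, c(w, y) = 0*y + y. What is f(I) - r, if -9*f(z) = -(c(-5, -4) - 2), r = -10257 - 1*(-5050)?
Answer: 15619/3 ≈ 5206.3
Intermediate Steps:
c(w, y) = y (c(w, y) = 0 + y = y)
r = -5207 (r = -10257 + 5050 = -5207)
I = 4 (I = ((0 - 5) + 7)**2 = (-5 + 7)**2 = 2**2 = 4)
f(z) = -2/3 (f(z) = -(-1)*(-4 - 2)/9 = -(-1)*(-6)/9 = -1/9*6 = -2/3)
f(I) - r = -2/3 - 1*(-5207) = -2/3 + 5207 = 15619/3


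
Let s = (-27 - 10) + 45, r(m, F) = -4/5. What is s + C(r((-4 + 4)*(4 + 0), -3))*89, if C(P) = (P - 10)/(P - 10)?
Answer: 97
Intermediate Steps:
r(m, F) = -⅘ (r(m, F) = -4*⅕ = -⅘)
s = 8 (s = -37 + 45 = 8)
C(P) = 1 (C(P) = (-10 + P)/(-10 + P) = 1)
s + C(r((-4 + 4)*(4 + 0), -3))*89 = 8 + 1*89 = 8 + 89 = 97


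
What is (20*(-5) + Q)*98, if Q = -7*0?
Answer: -9800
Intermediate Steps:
Q = 0
(20*(-5) + Q)*98 = (20*(-5) + 0)*98 = (-100 + 0)*98 = -100*98 = -9800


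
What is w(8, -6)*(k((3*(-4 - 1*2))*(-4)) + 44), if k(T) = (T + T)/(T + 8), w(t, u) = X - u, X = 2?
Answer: 1832/5 ≈ 366.40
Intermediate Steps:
w(t, u) = 2 - u
k(T) = 2*T/(8 + T) (k(T) = (2*T)/(8 + T) = 2*T/(8 + T))
w(8, -6)*(k((3*(-4 - 1*2))*(-4)) + 44) = (2 - 1*(-6))*(2*((3*(-4 - 1*2))*(-4))/(8 + (3*(-4 - 1*2))*(-4)) + 44) = (2 + 6)*(2*((3*(-4 - 2))*(-4))/(8 + (3*(-4 - 2))*(-4)) + 44) = 8*(2*((3*(-6))*(-4))/(8 + (3*(-6))*(-4)) + 44) = 8*(2*(-18*(-4))/(8 - 18*(-4)) + 44) = 8*(2*72/(8 + 72) + 44) = 8*(2*72/80 + 44) = 8*(2*72*(1/80) + 44) = 8*(9/5 + 44) = 8*(229/5) = 1832/5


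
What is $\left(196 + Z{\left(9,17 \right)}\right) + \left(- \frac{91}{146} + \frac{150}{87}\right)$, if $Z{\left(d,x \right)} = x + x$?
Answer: $\frac{978481}{4234} \approx 231.1$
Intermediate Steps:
$Z{\left(d,x \right)} = 2 x$
$\left(196 + Z{\left(9,17 \right)}\right) + \left(- \frac{91}{146} + \frac{150}{87}\right) = \left(196 + 2 \cdot 17\right) + \left(- \frac{91}{146} + \frac{150}{87}\right) = \left(196 + 34\right) + \left(\left(-91\right) \frac{1}{146} + 150 \cdot \frac{1}{87}\right) = 230 + \left(- \frac{91}{146} + \frac{50}{29}\right) = 230 + \frac{4661}{4234} = \frac{978481}{4234}$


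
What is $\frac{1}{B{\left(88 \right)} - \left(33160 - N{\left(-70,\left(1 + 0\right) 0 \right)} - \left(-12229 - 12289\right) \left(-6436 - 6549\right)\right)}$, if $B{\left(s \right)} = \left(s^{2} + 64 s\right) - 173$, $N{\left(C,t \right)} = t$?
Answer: $\frac{1}{318346273} \approx 3.1412 \cdot 10^{-9}$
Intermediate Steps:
$B{\left(s \right)} = -173 + s^{2} + 64 s$
$\frac{1}{B{\left(88 \right)} - \left(33160 - N{\left(-70,\left(1 + 0\right) 0 \right)} - \left(-12229 - 12289\right) \left(-6436 - 6549\right)\right)} = \frac{1}{\left(-173 + 88^{2} + 64 \cdot 88\right) - \left(33160 - \left(1 + 0\right) 0 - \left(-12229 - 12289\right) \left(-6436 - 6549\right)\right)} = \frac{1}{\left(-173 + 7744 + 5632\right) + \left(\left(1 \cdot 0 - -318366230\right) - 33160\right)} = \frac{1}{13203 + \left(\left(0 + 318366230\right) - 33160\right)} = \frac{1}{13203 + \left(318366230 - 33160\right)} = \frac{1}{13203 + 318333070} = \frac{1}{318346273}$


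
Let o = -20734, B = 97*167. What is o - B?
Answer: -36933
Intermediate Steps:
B = 16199
o - B = -20734 - 1*16199 = -20734 - 16199 = -36933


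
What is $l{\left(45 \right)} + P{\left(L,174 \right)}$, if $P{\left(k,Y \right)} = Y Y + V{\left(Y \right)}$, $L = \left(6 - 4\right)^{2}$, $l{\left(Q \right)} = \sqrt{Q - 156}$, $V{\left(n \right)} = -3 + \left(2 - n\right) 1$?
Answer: $30101 + i \sqrt{111} \approx 30101.0 + 10.536 i$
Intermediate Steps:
$V{\left(n \right)} = -1 - n$ ($V{\left(n \right)} = -3 - \left(-2 + n\right) = -1 - n$)
$l{\left(Q \right)} = \sqrt{-156 + Q}$
$L = 4$ ($L = 2^{2} = 4$)
$P{\left(k,Y \right)} = -1 + Y^{2} - Y$ ($P{\left(k,Y \right)} = Y Y - \left(1 + Y\right) = Y^{2} - \left(1 + Y\right) = -1 + Y^{2} - Y$)
$l{\left(45 \right)} + P{\left(L,174 \right)} = \sqrt{-156 + 45} - \left(175 - 30276\right) = \sqrt{-111} - -30101 = i \sqrt{111} + 30101 = 30101 + i \sqrt{111}$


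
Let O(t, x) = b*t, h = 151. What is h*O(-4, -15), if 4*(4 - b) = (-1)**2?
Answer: -2265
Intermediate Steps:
b = 15/4 (b = 4 - 1/4*(-1)**2 = 4 - 1/4*1 = 4 - 1/4 = 15/4 ≈ 3.7500)
O(t, x) = 15*t/4
h*O(-4, -15) = 151*((15/4)*(-4)) = 151*(-15) = -2265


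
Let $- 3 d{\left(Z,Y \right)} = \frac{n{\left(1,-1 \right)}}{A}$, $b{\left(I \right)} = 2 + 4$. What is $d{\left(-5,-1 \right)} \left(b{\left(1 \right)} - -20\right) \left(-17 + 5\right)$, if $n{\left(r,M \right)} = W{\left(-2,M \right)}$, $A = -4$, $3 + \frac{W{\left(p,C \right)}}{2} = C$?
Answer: $208$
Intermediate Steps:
$W{\left(p,C \right)} = -6 + 2 C$
$n{\left(r,M \right)} = -6 + 2 M$
$b{\left(I \right)} = 6$
$d{\left(Z,Y \right)} = - \frac{2}{3}$ ($d{\left(Z,Y \right)} = - \frac{\left(-6 + 2 \left(-1\right)\right) \frac{1}{-4}}{3} = - \frac{\left(-6 - 2\right) \left(- \frac{1}{4}\right)}{3} = - \frac{\left(-8\right) \left(- \frac{1}{4}\right)}{3} = \left(- \frac{1}{3}\right) 2 = - \frac{2}{3}$)
$d{\left(-5,-1 \right)} \left(b{\left(1 \right)} - -20\right) \left(-17 + 5\right) = - \frac{2 \left(6 - -20\right)}{3} \left(-17 + 5\right) = - \frac{2 \left(6 + 20\right)}{3} \left(-12\right) = \left(- \frac{2}{3}\right) 26 \left(-12\right) = \left(- \frac{52}{3}\right) \left(-12\right) = 208$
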